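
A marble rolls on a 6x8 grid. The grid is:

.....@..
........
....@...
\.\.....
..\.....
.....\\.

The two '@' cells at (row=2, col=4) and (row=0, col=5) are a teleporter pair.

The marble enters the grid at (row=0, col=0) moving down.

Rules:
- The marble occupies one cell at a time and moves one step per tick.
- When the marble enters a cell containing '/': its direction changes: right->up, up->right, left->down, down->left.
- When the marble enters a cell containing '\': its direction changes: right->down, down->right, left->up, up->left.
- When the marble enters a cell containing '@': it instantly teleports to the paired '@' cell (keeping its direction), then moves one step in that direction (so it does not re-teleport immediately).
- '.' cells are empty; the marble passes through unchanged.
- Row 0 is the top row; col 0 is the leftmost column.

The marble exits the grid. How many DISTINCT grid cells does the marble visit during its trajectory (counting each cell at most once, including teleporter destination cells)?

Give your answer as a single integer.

Answer: 12

Derivation:
Step 1: enter (0,0), '.' pass, move down to (1,0)
Step 2: enter (1,0), '.' pass, move down to (2,0)
Step 3: enter (2,0), '.' pass, move down to (3,0)
Step 4: enter (3,0), '\' deflects down->right, move right to (3,1)
Step 5: enter (3,1), '.' pass, move right to (3,2)
Step 6: enter (3,2), '\' deflects right->down, move down to (4,2)
Step 7: enter (4,2), '\' deflects down->right, move right to (4,3)
Step 8: enter (4,3), '.' pass, move right to (4,4)
Step 9: enter (4,4), '.' pass, move right to (4,5)
Step 10: enter (4,5), '.' pass, move right to (4,6)
Step 11: enter (4,6), '.' pass, move right to (4,7)
Step 12: enter (4,7), '.' pass, move right to (4,8)
Step 13: at (4,8) — EXIT via right edge, pos 4
Distinct cells visited: 12 (path length 12)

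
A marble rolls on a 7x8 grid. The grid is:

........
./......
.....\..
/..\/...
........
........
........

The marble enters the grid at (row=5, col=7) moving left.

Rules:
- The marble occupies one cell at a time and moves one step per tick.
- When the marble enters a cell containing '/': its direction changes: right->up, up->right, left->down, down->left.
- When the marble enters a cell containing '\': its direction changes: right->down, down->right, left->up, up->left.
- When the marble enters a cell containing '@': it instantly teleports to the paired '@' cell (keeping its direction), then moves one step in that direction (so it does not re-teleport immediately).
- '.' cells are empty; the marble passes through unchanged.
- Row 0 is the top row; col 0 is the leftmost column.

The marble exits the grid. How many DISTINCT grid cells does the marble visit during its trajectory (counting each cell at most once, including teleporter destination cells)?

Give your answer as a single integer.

Step 1: enter (5,7), '.' pass, move left to (5,6)
Step 2: enter (5,6), '.' pass, move left to (5,5)
Step 3: enter (5,5), '.' pass, move left to (5,4)
Step 4: enter (5,4), '.' pass, move left to (5,3)
Step 5: enter (5,3), '.' pass, move left to (5,2)
Step 6: enter (5,2), '.' pass, move left to (5,1)
Step 7: enter (5,1), '.' pass, move left to (5,0)
Step 8: enter (5,0), '.' pass, move left to (5,-1)
Step 9: at (5,-1) — EXIT via left edge, pos 5
Distinct cells visited: 8 (path length 8)

Answer: 8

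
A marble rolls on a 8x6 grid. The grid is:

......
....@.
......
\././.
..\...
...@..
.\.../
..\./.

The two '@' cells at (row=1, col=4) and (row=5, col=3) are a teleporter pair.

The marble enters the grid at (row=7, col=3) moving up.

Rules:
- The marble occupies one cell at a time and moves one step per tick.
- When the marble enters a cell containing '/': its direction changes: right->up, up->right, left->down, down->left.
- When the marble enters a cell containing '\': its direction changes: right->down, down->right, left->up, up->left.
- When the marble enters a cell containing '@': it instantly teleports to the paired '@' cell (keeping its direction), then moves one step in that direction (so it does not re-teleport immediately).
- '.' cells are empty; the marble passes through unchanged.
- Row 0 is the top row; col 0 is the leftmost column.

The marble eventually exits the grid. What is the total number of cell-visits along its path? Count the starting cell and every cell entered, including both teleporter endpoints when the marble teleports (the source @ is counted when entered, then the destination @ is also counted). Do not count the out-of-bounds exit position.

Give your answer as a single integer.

Step 1: enter (7,3), '.' pass, move up to (6,3)
Step 2: enter (6,3), '.' pass, move up to (5,3)
Step 3: enter (5,3), '@' teleport (5,3)->(1,4), also enter (1,4), move up to (0,4)
Step 4: enter (0,4), '.' pass, move up to (-1,4)
Step 5: at (-1,4) — EXIT via top edge, pos 4
Path length (cell visits): 5

Answer: 5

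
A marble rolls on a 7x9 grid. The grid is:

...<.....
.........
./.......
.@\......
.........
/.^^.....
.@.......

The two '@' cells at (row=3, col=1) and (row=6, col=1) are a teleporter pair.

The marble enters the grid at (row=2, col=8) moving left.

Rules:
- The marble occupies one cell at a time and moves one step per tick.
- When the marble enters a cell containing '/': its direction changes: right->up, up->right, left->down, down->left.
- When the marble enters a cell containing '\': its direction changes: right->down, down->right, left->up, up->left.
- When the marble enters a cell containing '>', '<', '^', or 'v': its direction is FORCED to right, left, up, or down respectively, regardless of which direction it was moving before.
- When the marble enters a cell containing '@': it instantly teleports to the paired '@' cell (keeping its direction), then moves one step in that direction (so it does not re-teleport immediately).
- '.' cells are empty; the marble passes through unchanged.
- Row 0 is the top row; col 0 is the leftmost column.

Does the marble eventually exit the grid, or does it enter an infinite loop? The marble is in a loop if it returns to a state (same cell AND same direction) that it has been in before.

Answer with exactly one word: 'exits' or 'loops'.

Step 1: enter (2,8), '.' pass, move left to (2,7)
Step 2: enter (2,7), '.' pass, move left to (2,6)
Step 3: enter (2,6), '.' pass, move left to (2,5)
Step 4: enter (2,5), '.' pass, move left to (2,4)
Step 5: enter (2,4), '.' pass, move left to (2,3)
Step 6: enter (2,3), '.' pass, move left to (2,2)
Step 7: enter (2,2), '.' pass, move left to (2,1)
Step 8: enter (2,1), '/' deflects left->down, move down to (3,1)
Step 9: enter (3,1), '@' teleport (3,1)->(6,1), also enter (6,1), move down to (7,1)
Step 10: at (7,1) — EXIT via bottom edge, pos 1

Answer: exits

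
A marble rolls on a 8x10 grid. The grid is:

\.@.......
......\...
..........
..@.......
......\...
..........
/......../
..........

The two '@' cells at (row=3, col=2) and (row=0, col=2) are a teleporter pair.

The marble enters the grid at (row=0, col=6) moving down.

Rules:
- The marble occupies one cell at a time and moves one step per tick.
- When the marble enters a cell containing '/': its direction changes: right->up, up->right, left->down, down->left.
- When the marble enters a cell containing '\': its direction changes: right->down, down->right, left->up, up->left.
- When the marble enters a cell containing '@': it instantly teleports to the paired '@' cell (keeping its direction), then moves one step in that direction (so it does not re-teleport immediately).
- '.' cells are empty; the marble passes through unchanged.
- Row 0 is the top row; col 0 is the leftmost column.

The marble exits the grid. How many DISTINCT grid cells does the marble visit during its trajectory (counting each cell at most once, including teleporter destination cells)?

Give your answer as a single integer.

Step 1: enter (0,6), '.' pass, move down to (1,6)
Step 2: enter (1,6), '\' deflects down->right, move right to (1,7)
Step 3: enter (1,7), '.' pass, move right to (1,8)
Step 4: enter (1,8), '.' pass, move right to (1,9)
Step 5: enter (1,9), '.' pass, move right to (1,10)
Step 6: at (1,10) — EXIT via right edge, pos 1
Distinct cells visited: 5 (path length 5)

Answer: 5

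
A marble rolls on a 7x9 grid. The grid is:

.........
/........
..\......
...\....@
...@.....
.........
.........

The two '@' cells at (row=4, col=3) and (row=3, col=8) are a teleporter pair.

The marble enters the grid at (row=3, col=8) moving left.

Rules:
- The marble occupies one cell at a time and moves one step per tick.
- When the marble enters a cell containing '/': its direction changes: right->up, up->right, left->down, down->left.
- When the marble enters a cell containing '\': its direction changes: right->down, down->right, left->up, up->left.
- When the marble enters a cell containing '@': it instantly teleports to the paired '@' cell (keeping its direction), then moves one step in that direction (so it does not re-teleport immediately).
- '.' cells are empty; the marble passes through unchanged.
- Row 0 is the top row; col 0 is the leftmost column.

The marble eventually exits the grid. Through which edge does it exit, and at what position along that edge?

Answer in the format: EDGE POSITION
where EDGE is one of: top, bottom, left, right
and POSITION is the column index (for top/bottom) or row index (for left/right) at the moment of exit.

Step 1: enter (3,8), '@' teleport (3,8)->(4,3), also enter (4,3), move left to (4,2)
Step 2: enter (4,2), '.' pass, move left to (4,1)
Step 3: enter (4,1), '.' pass, move left to (4,0)
Step 4: enter (4,0), '.' pass, move left to (4,-1)
Step 5: at (4,-1) — EXIT via left edge, pos 4

Answer: left 4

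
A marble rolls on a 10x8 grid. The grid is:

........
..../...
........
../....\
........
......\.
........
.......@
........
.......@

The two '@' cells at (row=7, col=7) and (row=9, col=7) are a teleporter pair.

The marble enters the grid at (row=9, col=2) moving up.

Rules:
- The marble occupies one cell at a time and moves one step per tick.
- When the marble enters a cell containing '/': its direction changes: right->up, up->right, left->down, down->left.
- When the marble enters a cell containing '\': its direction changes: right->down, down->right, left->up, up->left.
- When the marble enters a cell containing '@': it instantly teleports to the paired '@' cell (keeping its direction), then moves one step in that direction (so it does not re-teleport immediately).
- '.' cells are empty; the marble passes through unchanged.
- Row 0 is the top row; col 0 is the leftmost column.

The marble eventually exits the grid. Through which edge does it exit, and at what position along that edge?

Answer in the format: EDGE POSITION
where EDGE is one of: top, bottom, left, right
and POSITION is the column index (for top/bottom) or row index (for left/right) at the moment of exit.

Step 1: enter (9,2), '.' pass, move up to (8,2)
Step 2: enter (8,2), '.' pass, move up to (7,2)
Step 3: enter (7,2), '.' pass, move up to (6,2)
Step 4: enter (6,2), '.' pass, move up to (5,2)
Step 5: enter (5,2), '.' pass, move up to (4,2)
Step 6: enter (4,2), '.' pass, move up to (3,2)
Step 7: enter (3,2), '/' deflects up->right, move right to (3,3)
Step 8: enter (3,3), '.' pass, move right to (3,4)
Step 9: enter (3,4), '.' pass, move right to (3,5)
Step 10: enter (3,5), '.' pass, move right to (3,6)
Step 11: enter (3,6), '.' pass, move right to (3,7)
Step 12: enter (3,7), '\' deflects right->down, move down to (4,7)
Step 13: enter (4,7), '.' pass, move down to (5,7)
Step 14: enter (5,7), '.' pass, move down to (6,7)
Step 15: enter (6,7), '.' pass, move down to (7,7)
Step 16: enter (7,7), '@' teleport (7,7)->(9,7), also enter (9,7), move down to (10,7)
Step 17: at (10,7) — EXIT via bottom edge, pos 7

Answer: bottom 7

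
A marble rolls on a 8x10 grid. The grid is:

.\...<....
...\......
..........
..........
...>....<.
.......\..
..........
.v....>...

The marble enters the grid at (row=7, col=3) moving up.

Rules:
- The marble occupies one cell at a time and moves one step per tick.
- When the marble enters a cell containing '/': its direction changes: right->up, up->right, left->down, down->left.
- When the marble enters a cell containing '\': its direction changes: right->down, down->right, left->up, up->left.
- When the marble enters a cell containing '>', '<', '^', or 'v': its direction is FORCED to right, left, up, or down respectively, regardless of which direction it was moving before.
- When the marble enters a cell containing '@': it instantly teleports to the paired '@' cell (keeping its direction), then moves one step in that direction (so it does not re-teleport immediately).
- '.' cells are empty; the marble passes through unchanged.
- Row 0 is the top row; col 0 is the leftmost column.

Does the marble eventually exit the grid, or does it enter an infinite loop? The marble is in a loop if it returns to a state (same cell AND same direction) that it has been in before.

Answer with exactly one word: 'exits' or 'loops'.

Step 1: enter (7,3), '.' pass, move up to (6,3)
Step 2: enter (6,3), '.' pass, move up to (5,3)
Step 3: enter (5,3), '.' pass, move up to (4,3)
Step 4: enter (4,3), '>' forces up->right, move right to (4,4)
Step 5: enter (4,4), '.' pass, move right to (4,5)
Step 6: enter (4,5), '.' pass, move right to (4,6)
Step 7: enter (4,6), '.' pass, move right to (4,7)
Step 8: enter (4,7), '.' pass, move right to (4,8)
Step 9: enter (4,8), '<' forces right->left, move left to (4,7)
Step 10: enter (4,7), '.' pass, move left to (4,6)
Step 11: enter (4,6), '.' pass, move left to (4,5)
Step 12: enter (4,5), '.' pass, move left to (4,4)
Step 13: enter (4,4), '.' pass, move left to (4,3)
Step 14: enter (4,3), '>' forces left->right, move right to (4,4)
Step 15: at (4,4) dir=right — LOOP DETECTED (seen before)

Answer: loops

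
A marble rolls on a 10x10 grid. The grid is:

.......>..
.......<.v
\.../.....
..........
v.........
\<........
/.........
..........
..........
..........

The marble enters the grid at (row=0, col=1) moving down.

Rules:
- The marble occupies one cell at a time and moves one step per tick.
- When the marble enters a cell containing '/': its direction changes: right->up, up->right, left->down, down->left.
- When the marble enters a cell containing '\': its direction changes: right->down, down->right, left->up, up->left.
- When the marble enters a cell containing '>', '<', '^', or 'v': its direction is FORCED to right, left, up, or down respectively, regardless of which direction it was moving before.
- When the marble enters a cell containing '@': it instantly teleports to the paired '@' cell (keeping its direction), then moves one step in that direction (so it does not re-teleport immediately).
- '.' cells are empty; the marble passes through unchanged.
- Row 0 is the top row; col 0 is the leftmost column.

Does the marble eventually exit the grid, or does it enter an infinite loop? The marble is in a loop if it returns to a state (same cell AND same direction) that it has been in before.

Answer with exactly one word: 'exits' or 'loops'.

Answer: loops

Derivation:
Step 1: enter (0,1), '.' pass, move down to (1,1)
Step 2: enter (1,1), '.' pass, move down to (2,1)
Step 3: enter (2,1), '.' pass, move down to (3,1)
Step 4: enter (3,1), '.' pass, move down to (4,1)
Step 5: enter (4,1), '.' pass, move down to (5,1)
Step 6: enter (5,1), '<' forces down->left, move left to (5,0)
Step 7: enter (5,0), '\' deflects left->up, move up to (4,0)
Step 8: enter (4,0), 'v' forces up->down, move down to (5,0)
Step 9: enter (5,0), '\' deflects down->right, move right to (5,1)
Step 10: enter (5,1), '<' forces right->left, move left to (5,0)
Step 11: at (5,0) dir=left — LOOP DETECTED (seen before)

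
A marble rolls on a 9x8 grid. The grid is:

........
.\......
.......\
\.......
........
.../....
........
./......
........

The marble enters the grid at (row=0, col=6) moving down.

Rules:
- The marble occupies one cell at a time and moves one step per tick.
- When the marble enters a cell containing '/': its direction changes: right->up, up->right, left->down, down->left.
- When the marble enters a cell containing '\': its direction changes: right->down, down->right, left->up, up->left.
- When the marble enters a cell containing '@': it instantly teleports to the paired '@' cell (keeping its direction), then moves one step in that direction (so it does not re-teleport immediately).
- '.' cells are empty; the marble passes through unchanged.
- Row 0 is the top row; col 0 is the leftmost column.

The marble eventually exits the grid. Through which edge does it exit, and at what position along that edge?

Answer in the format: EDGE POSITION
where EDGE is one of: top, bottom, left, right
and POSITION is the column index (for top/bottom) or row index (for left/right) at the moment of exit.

Answer: bottom 6

Derivation:
Step 1: enter (0,6), '.' pass, move down to (1,6)
Step 2: enter (1,6), '.' pass, move down to (2,6)
Step 3: enter (2,6), '.' pass, move down to (3,6)
Step 4: enter (3,6), '.' pass, move down to (4,6)
Step 5: enter (4,6), '.' pass, move down to (5,6)
Step 6: enter (5,6), '.' pass, move down to (6,6)
Step 7: enter (6,6), '.' pass, move down to (7,6)
Step 8: enter (7,6), '.' pass, move down to (8,6)
Step 9: enter (8,6), '.' pass, move down to (9,6)
Step 10: at (9,6) — EXIT via bottom edge, pos 6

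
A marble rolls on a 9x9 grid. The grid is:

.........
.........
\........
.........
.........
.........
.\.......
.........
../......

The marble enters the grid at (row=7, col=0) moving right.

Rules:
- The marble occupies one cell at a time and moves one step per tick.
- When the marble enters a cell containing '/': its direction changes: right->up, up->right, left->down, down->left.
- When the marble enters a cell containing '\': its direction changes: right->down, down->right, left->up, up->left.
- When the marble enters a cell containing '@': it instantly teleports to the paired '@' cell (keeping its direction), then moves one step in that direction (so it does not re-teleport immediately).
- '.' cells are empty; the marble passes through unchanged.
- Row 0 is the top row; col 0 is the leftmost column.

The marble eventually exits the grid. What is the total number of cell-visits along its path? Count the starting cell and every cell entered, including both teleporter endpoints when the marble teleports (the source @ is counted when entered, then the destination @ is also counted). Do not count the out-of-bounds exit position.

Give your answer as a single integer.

Step 1: enter (7,0), '.' pass, move right to (7,1)
Step 2: enter (7,1), '.' pass, move right to (7,2)
Step 3: enter (7,2), '.' pass, move right to (7,3)
Step 4: enter (7,3), '.' pass, move right to (7,4)
Step 5: enter (7,4), '.' pass, move right to (7,5)
Step 6: enter (7,5), '.' pass, move right to (7,6)
Step 7: enter (7,6), '.' pass, move right to (7,7)
Step 8: enter (7,7), '.' pass, move right to (7,8)
Step 9: enter (7,8), '.' pass, move right to (7,9)
Step 10: at (7,9) — EXIT via right edge, pos 7
Path length (cell visits): 9

Answer: 9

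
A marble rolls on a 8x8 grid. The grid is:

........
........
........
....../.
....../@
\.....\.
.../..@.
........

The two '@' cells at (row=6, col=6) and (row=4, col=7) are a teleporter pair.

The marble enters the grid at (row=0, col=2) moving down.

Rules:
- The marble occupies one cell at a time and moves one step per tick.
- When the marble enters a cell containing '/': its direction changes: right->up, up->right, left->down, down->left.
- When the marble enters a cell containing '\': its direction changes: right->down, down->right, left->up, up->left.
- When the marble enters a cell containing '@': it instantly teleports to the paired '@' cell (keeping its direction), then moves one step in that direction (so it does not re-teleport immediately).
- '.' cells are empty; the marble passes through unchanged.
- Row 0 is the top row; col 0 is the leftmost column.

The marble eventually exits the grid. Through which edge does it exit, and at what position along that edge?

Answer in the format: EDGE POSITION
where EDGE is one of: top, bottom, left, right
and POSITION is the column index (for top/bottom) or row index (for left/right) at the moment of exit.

Answer: bottom 2

Derivation:
Step 1: enter (0,2), '.' pass, move down to (1,2)
Step 2: enter (1,2), '.' pass, move down to (2,2)
Step 3: enter (2,2), '.' pass, move down to (3,2)
Step 4: enter (3,2), '.' pass, move down to (4,2)
Step 5: enter (4,2), '.' pass, move down to (5,2)
Step 6: enter (5,2), '.' pass, move down to (6,2)
Step 7: enter (6,2), '.' pass, move down to (7,2)
Step 8: enter (7,2), '.' pass, move down to (8,2)
Step 9: at (8,2) — EXIT via bottom edge, pos 2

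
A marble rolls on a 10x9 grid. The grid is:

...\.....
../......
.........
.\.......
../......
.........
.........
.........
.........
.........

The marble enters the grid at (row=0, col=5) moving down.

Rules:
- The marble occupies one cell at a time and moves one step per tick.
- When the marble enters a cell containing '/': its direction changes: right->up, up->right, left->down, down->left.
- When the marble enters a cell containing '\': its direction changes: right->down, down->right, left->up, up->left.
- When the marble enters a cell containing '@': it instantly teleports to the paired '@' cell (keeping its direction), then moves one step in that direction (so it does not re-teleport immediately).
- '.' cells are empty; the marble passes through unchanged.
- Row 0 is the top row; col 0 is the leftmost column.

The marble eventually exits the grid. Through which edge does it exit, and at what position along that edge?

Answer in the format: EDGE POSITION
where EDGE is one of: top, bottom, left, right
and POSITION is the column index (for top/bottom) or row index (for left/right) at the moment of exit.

Answer: bottom 5

Derivation:
Step 1: enter (0,5), '.' pass, move down to (1,5)
Step 2: enter (1,5), '.' pass, move down to (2,5)
Step 3: enter (2,5), '.' pass, move down to (3,5)
Step 4: enter (3,5), '.' pass, move down to (4,5)
Step 5: enter (4,5), '.' pass, move down to (5,5)
Step 6: enter (5,5), '.' pass, move down to (6,5)
Step 7: enter (6,5), '.' pass, move down to (7,5)
Step 8: enter (7,5), '.' pass, move down to (8,5)
Step 9: enter (8,5), '.' pass, move down to (9,5)
Step 10: enter (9,5), '.' pass, move down to (10,5)
Step 11: at (10,5) — EXIT via bottom edge, pos 5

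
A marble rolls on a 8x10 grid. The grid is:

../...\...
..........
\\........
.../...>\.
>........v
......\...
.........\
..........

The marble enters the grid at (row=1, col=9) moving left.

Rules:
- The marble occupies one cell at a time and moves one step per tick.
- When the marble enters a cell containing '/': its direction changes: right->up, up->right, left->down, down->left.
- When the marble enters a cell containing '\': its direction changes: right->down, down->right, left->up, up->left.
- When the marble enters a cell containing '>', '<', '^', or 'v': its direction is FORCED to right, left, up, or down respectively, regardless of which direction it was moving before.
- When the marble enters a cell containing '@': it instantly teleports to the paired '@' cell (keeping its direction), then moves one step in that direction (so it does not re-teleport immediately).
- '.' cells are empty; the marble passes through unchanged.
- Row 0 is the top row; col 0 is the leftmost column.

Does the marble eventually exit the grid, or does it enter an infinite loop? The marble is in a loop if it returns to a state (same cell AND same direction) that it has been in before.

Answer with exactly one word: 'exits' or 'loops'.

Answer: exits

Derivation:
Step 1: enter (1,9), '.' pass, move left to (1,8)
Step 2: enter (1,8), '.' pass, move left to (1,7)
Step 3: enter (1,7), '.' pass, move left to (1,6)
Step 4: enter (1,6), '.' pass, move left to (1,5)
Step 5: enter (1,5), '.' pass, move left to (1,4)
Step 6: enter (1,4), '.' pass, move left to (1,3)
Step 7: enter (1,3), '.' pass, move left to (1,2)
Step 8: enter (1,2), '.' pass, move left to (1,1)
Step 9: enter (1,1), '.' pass, move left to (1,0)
Step 10: enter (1,0), '.' pass, move left to (1,-1)
Step 11: at (1,-1) — EXIT via left edge, pos 1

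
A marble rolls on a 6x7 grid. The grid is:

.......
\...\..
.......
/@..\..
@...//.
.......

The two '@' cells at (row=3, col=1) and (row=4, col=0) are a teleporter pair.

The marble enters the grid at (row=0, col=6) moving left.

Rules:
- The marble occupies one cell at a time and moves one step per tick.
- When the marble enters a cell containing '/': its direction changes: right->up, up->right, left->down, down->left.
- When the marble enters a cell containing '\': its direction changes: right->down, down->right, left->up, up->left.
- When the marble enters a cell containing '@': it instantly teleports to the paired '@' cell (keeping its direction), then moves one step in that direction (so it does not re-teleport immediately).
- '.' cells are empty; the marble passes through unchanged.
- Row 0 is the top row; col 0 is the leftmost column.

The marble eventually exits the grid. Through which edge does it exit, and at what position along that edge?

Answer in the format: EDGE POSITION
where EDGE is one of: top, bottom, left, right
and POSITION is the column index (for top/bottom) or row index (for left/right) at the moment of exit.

Step 1: enter (0,6), '.' pass, move left to (0,5)
Step 2: enter (0,5), '.' pass, move left to (0,4)
Step 3: enter (0,4), '.' pass, move left to (0,3)
Step 4: enter (0,3), '.' pass, move left to (0,2)
Step 5: enter (0,2), '.' pass, move left to (0,1)
Step 6: enter (0,1), '.' pass, move left to (0,0)
Step 7: enter (0,0), '.' pass, move left to (0,-1)
Step 8: at (0,-1) — EXIT via left edge, pos 0

Answer: left 0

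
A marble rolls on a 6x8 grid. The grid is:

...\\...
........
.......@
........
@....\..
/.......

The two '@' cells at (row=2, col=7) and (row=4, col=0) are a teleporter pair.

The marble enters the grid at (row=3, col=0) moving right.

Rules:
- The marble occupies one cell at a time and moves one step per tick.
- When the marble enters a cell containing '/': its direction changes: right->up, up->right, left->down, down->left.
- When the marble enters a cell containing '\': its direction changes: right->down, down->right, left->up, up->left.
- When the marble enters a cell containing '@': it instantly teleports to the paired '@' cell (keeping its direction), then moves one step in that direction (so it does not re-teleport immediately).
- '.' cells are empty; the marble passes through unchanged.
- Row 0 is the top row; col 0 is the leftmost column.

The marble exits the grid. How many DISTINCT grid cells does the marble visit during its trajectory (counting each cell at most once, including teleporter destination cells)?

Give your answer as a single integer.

Step 1: enter (3,0), '.' pass, move right to (3,1)
Step 2: enter (3,1), '.' pass, move right to (3,2)
Step 3: enter (3,2), '.' pass, move right to (3,3)
Step 4: enter (3,3), '.' pass, move right to (3,4)
Step 5: enter (3,4), '.' pass, move right to (3,5)
Step 6: enter (3,5), '.' pass, move right to (3,6)
Step 7: enter (3,6), '.' pass, move right to (3,7)
Step 8: enter (3,7), '.' pass, move right to (3,8)
Step 9: at (3,8) — EXIT via right edge, pos 3
Distinct cells visited: 8 (path length 8)

Answer: 8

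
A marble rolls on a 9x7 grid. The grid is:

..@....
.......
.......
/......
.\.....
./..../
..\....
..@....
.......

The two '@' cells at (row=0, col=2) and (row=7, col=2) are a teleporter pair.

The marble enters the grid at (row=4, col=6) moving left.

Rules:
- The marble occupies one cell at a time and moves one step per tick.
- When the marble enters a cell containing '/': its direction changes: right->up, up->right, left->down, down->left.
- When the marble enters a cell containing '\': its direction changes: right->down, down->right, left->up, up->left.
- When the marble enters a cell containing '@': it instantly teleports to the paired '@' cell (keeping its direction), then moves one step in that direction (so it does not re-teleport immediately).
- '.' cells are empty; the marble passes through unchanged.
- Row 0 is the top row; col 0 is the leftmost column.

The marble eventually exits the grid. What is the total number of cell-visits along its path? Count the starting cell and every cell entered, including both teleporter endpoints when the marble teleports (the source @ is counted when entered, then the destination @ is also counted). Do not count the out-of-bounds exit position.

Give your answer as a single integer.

Step 1: enter (4,6), '.' pass, move left to (4,5)
Step 2: enter (4,5), '.' pass, move left to (4,4)
Step 3: enter (4,4), '.' pass, move left to (4,3)
Step 4: enter (4,3), '.' pass, move left to (4,2)
Step 5: enter (4,2), '.' pass, move left to (4,1)
Step 6: enter (4,1), '\' deflects left->up, move up to (3,1)
Step 7: enter (3,1), '.' pass, move up to (2,1)
Step 8: enter (2,1), '.' pass, move up to (1,1)
Step 9: enter (1,1), '.' pass, move up to (0,1)
Step 10: enter (0,1), '.' pass, move up to (-1,1)
Step 11: at (-1,1) — EXIT via top edge, pos 1
Path length (cell visits): 10

Answer: 10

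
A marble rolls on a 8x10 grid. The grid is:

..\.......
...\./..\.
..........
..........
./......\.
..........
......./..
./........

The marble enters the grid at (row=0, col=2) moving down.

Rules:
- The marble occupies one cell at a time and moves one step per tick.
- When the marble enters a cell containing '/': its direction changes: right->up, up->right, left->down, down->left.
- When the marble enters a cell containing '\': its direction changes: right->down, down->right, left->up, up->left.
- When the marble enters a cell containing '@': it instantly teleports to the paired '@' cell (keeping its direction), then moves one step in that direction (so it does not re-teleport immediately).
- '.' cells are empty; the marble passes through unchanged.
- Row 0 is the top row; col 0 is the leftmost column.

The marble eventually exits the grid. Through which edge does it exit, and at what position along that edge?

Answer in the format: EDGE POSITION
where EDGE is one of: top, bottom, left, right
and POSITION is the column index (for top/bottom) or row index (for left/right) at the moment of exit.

Answer: right 0

Derivation:
Step 1: enter (0,2), '\' deflects down->right, move right to (0,3)
Step 2: enter (0,3), '.' pass, move right to (0,4)
Step 3: enter (0,4), '.' pass, move right to (0,5)
Step 4: enter (0,5), '.' pass, move right to (0,6)
Step 5: enter (0,6), '.' pass, move right to (0,7)
Step 6: enter (0,7), '.' pass, move right to (0,8)
Step 7: enter (0,8), '.' pass, move right to (0,9)
Step 8: enter (0,9), '.' pass, move right to (0,10)
Step 9: at (0,10) — EXIT via right edge, pos 0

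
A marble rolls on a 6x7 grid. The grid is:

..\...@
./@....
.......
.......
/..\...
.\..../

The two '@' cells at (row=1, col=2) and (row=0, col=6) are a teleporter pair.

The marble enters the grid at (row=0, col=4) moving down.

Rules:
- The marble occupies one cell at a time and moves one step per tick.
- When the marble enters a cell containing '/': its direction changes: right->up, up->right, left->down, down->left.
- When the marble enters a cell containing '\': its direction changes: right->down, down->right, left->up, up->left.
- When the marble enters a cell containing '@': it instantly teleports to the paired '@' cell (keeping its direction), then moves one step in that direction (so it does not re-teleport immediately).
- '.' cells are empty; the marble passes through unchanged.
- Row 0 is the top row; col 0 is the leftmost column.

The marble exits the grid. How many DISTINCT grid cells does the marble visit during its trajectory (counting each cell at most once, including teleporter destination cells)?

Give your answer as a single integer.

Step 1: enter (0,4), '.' pass, move down to (1,4)
Step 2: enter (1,4), '.' pass, move down to (2,4)
Step 3: enter (2,4), '.' pass, move down to (3,4)
Step 4: enter (3,4), '.' pass, move down to (4,4)
Step 5: enter (4,4), '.' pass, move down to (5,4)
Step 6: enter (5,4), '.' pass, move down to (6,4)
Step 7: at (6,4) — EXIT via bottom edge, pos 4
Distinct cells visited: 6 (path length 6)

Answer: 6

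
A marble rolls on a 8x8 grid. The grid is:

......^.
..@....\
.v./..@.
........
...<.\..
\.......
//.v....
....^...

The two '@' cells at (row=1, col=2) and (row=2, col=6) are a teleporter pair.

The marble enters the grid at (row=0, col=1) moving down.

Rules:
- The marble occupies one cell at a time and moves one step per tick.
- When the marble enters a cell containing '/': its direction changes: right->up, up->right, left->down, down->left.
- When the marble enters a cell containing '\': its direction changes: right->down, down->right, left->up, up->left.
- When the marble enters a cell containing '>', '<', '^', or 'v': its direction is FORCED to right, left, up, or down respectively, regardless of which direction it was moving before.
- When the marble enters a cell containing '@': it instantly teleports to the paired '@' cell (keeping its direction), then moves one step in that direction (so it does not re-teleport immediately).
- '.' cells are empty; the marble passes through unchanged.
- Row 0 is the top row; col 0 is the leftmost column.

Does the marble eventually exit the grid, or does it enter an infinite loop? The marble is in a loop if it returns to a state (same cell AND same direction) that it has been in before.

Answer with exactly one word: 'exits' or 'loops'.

Step 1: enter (0,1), '.' pass, move down to (1,1)
Step 2: enter (1,1), '.' pass, move down to (2,1)
Step 3: enter (2,1), 'v' forces down->down, move down to (3,1)
Step 4: enter (3,1), '.' pass, move down to (4,1)
Step 5: enter (4,1), '.' pass, move down to (5,1)
Step 6: enter (5,1), '.' pass, move down to (6,1)
Step 7: enter (6,1), '/' deflects down->left, move left to (6,0)
Step 8: enter (6,0), '/' deflects left->down, move down to (7,0)
Step 9: enter (7,0), '.' pass, move down to (8,0)
Step 10: at (8,0) — EXIT via bottom edge, pos 0

Answer: exits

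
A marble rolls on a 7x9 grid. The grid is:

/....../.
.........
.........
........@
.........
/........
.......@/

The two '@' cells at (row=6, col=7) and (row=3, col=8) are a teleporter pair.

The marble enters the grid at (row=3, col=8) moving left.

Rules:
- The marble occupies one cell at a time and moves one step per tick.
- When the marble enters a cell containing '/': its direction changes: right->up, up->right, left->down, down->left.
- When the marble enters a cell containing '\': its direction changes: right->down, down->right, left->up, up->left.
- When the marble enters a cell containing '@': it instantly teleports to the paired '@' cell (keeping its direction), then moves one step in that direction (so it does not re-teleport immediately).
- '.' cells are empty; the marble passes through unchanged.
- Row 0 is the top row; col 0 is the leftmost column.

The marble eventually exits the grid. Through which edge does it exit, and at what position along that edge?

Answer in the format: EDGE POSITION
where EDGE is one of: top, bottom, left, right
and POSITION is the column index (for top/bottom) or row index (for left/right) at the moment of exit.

Step 1: enter (3,8), '@' teleport (3,8)->(6,7), also enter (6,7), move left to (6,6)
Step 2: enter (6,6), '.' pass, move left to (6,5)
Step 3: enter (6,5), '.' pass, move left to (6,4)
Step 4: enter (6,4), '.' pass, move left to (6,3)
Step 5: enter (6,3), '.' pass, move left to (6,2)
Step 6: enter (6,2), '.' pass, move left to (6,1)
Step 7: enter (6,1), '.' pass, move left to (6,0)
Step 8: enter (6,0), '.' pass, move left to (6,-1)
Step 9: at (6,-1) — EXIT via left edge, pos 6

Answer: left 6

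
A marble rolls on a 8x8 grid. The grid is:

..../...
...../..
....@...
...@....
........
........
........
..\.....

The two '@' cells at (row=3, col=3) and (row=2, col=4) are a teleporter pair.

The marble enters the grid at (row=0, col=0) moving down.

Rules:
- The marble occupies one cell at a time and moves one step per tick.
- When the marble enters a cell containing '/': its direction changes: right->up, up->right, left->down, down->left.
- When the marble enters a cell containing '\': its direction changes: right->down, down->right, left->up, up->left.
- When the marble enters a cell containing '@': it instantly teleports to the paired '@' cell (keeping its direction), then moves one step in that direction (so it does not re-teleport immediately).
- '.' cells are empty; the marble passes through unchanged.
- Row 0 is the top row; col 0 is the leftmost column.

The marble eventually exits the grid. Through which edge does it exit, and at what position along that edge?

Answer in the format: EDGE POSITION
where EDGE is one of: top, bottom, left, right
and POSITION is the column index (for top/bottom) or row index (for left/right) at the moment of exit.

Answer: bottom 0

Derivation:
Step 1: enter (0,0), '.' pass, move down to (1,0)
Step 2: enter (1,0), '.' pass, move down to (2,0)
Step 3: enter (2,0), '.' pass, move down to (3,0)
Step 4: enter (3,0), '.' pass, move down to (4,0)
Step 5: enter (4,0), '.' pass, move down to (5,0)
Step 6: enter (5,0), '.' pass, move down to (6,0)
Step 7: enter (6,0), '.' pass, move down to (7,0)
Step 8: enter (7,0), '.' pass, move down to (8,0)
Step 9: at (8,0) — EXIT via bottom edge, pos 0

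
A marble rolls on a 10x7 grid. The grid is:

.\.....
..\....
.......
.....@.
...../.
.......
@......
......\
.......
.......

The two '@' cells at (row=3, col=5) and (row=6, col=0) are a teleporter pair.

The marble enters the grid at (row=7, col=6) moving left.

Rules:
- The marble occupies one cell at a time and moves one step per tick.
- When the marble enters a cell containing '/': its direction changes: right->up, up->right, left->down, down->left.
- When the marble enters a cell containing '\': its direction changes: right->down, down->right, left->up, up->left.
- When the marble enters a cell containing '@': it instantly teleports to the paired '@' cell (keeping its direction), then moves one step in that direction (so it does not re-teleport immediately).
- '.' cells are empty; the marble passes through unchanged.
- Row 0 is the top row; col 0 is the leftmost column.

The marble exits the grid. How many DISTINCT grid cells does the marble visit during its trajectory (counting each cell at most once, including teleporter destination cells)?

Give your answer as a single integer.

Answer: 8

Derivation:
Step 1: enter (7,6), '\' deflects left->up, move up to (6,6)
Step 2: enter (6,6), '.' pass, move up to (5,6)
Step 3: enter (5,6), '.' pass, move up to (4,6)
Step 4: enter (4,6), '.' pass, move up to (3,6)
Step 5: enter (3,6), '.' pass, move up to (2,6)
Step 6: enter (2,6), '.' pass, move up to (1,6)
Step 7: enter (1,6), '.' pass, move up to (0,6)
Step 8: enter (0,6), '.' pass, move up to (-1,6)
Step 9: at (-1,6) — EXIT via top edge, pos 6
Distinct cells visited: 8 (path length 8)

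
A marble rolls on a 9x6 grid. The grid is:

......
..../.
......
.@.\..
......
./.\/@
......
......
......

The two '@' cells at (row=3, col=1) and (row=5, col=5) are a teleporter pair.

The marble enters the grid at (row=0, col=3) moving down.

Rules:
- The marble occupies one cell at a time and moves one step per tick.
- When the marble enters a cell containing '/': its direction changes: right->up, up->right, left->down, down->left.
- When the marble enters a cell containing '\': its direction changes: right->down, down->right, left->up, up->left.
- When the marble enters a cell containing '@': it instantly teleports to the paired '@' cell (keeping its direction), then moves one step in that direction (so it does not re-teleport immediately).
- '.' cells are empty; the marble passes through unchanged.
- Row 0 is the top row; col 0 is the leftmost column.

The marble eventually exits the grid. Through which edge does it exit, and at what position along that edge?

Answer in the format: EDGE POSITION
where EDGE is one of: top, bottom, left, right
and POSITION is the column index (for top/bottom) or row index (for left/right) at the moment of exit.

Step 1: enter (0,3), '.' pass, move down to (1,3)
Step 2: enter (1,3), '.' pass, move down to (2,3)
Step 3: enter (2,3), '.' pass, move down to (3,3)
Step 4: enter (3,3), '\' deflects down->right, move right to (3,4)
Step 5: enter (3,4), '.' pass, move right to (3,5)
Step 6: enter (3,5), '.' pass, move right to (3,6)
Step 7: at (3,6) — EXIT via right edge, pos 3

Answer: right 3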